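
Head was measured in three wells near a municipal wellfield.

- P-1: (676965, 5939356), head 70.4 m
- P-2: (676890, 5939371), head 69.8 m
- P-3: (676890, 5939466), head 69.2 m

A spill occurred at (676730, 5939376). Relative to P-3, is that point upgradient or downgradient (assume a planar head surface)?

downgradient

Differences from P-1: to P-2 (Δx, Δy, Δh) = (-75, 15, -0.6); to P-3 = (-75, 110, -1.2).
Determinant of the coordinate differences = (-75)·110 − (-75)·15 = -7125.
∂h/∂x = [(-0.6)·110 − (-1.2)·15] / -7125 = +0.006737
∂h/∂y = [(-75)·(-1.2) − (-75)·(-0.6)] / -7125 = -0.006316
Head at (676730, 5939376) = 70.4 + (+0.006737)·(-235) + (-0.006316)·(20) = 68.69 m.
That is lower than the 69.2 m at P-3, so the point is downgradient.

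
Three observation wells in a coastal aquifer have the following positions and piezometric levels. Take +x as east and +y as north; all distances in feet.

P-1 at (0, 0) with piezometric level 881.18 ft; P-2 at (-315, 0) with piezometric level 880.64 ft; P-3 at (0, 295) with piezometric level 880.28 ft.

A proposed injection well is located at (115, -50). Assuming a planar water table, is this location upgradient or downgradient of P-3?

∂h/∂x = (880.64 − 881.18) / (-315 − 0) = +0.001714
∂h/∂y = (880.28 − 881.18) / (295 − 0) = -0.003051
Head at (115, -50) = 881.18 + (+0.001714)·(115) + (-0.003051)·(-50) = 881.53 ft.
That is higher than the 880.28 ft at P-3, so the point is upgradient.

upgradient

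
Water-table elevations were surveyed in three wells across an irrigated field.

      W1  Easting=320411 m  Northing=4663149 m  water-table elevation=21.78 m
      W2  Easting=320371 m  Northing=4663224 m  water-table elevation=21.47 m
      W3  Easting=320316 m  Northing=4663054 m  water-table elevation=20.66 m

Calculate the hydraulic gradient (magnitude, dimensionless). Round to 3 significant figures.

0.0105

Differences from W1: to W2 (Δx, Δy, Δh) = (-40, 75, -0.31); to W3 = (-95, -95, -1.12).
Solve a·Δx + b·Δy = Δh: det = (-40)·(-95) − (-95)·75 = 10925.
∂h/∂x = [(-0.31)·(-95) − (-1.12)·75] / 10925 = +0.01038
∂h/∂y = [(-40)·(-1.12) − (-95)·(-0.31)] / 10925 = +0.001405
|∇h| = √(0.01038² + 0.001405²) = 0.01047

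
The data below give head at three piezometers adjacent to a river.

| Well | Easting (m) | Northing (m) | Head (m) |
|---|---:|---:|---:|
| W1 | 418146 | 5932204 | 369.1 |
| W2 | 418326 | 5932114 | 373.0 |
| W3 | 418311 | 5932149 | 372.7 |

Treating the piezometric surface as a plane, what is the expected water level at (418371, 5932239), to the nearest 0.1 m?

374.1 m

With h = a·x + b·y + c and W1 as origin, the differences give:
  180·a + (-90)·b = +3.9
  165·a + (-55)·b = +3.6
Eliminate b (×(-55) and ×(-90), subtract): 4950·a = 109.50 → a = ∂h/∂x = +0.02212
Back-substitute: b = ∂h/∂y = +0.0009091.
h(418371, 5932239) = 369.1 + (+0.02212)·(225) + (+0.0009091)·(35) = 369.1 +4.977 +0.032 = 374.109 m.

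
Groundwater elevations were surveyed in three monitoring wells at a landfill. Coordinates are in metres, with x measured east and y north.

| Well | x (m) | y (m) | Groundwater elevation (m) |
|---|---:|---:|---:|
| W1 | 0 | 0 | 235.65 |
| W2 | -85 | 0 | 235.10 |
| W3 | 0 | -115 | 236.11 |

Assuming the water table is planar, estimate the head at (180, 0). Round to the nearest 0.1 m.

236.8 m

∂h/∂x = (235.10 − 235.65) / (-85 − 0) = +0.006471
∂h/∂y = (236.11 − 235.65) / (-115 − 0) = -0.004000
h(180, 0) = 235.65 + (+0.006471)·(180) + (-0.004000)·(0) = 235.65 +1.165 -0.000 = 236.815 m.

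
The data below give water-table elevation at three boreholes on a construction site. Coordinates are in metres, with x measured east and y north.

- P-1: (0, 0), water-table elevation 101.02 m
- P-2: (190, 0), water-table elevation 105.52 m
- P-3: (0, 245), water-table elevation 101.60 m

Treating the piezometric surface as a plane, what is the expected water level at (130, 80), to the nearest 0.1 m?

104.3 m

∂h/∂x = (105.52 − 101.02) / (190 − 0) = +0.02368
∂h/∂y = (101.60 − 101.02) / (245 − 0) = +0.002367
h(130, 80) = 101.02 + (+0.02368)·(130) + (+0.002367)·(80) = 101.02 +3.079 +0.189 = 104.288 m.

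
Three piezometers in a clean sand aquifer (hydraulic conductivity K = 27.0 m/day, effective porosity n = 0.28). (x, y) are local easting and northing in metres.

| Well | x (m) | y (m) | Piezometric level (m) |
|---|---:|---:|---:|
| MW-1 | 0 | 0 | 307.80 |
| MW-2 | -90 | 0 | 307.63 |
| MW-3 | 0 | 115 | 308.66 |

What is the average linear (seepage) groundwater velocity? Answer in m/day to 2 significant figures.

0.74 m/day

∂h/∂x = (307.63 − 307.80) / (-90 − 0) = +0.001889
∂h/∂y = (308.66 − 307.80) / (115 − 0) = +0.007478
|∇h| = √(0.001889² + 0.007478²) = 0.007713
Seepage velocity v = K·i/n = 27.0 × 0.007713 / 0.28 = 0.7438 m/day.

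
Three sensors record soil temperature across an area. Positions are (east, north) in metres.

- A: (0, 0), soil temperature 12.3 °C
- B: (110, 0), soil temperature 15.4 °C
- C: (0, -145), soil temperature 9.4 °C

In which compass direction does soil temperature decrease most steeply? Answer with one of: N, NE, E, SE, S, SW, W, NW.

∂T/∂x = (15.4 − 12.3) / (110 − 0) = +0.02818
∂T/∂y = (9.4 − 12.3) / (-145 − 0) = +0.02000
Steepest decrease is along −∇f = (-0.02818 E, -0.02000 N) → southwest.

SW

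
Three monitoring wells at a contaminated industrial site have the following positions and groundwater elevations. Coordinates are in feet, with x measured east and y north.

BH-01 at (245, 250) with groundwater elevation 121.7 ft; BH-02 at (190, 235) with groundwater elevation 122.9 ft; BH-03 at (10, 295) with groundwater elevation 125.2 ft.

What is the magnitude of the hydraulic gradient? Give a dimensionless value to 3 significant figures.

Taking BH-01 as reference: BH-02−BH-01 = (-55, -15, +1.2); BH-03−BH-01 = (-235, 45, +3.5).
Determinant of the coordinate differences = (-55)·45 − (-235)·(-15) = -6000.
∂h/∂x = [(+1.2)·45 − (+3.5)·(-15)] / -6000 = -0.01775
∂h/∂y = [(-55)·(+3.5) − (-235)·(+1.2)] / -6000 = -0.01492
|∇h| = √(-0.01775² + -0.01492²) = 0.02319

0.0232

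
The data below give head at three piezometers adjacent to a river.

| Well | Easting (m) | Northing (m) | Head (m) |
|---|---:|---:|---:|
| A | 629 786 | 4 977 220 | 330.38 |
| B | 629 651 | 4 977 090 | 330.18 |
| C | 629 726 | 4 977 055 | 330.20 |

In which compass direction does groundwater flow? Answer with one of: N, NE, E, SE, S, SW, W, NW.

SW

Differences from A: to B (Δx, Δy, Δh) = (-135, -130, -0.20); to C = (-60, -165, -0.18).
Solve a·Δx + b·Δy = Δh: det = (-135)·(-165) − (-60)·(-130) = 14475.
∂h/∂x = [(-0.20)·(-165) − (-0.18)·(-130)] / 14475 = +0.0006632
∂h/∂y = [(-135)·(-0.18) − (-60)·(-0.20)] / 14475 = +0.0008497
Flow = −∇h = (-0.0006632 east, -0.0008497 north), which points southwest.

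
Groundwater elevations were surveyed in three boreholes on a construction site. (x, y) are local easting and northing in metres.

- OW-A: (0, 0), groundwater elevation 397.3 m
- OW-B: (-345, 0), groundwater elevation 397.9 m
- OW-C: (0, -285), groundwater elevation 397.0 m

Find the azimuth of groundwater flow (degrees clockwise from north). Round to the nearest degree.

∂h/∂x = (397.9 − 397.3) / (-345 − 0) = -0.001739
∂h/∂y = (397.0 − 397.3) / (-285 − 0) = +0.001053
Flow direction (−∇h) has components (+0.001739 E, -0.001053 N).
Azimuth = atan2(E, N) = atan2(+0.001739, -0.001053) = 121.2° ≈ 121°.

121°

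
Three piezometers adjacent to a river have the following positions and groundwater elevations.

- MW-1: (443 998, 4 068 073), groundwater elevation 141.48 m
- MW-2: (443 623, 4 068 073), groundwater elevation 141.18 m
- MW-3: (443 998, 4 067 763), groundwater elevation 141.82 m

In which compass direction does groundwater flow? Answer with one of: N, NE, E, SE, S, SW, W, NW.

NW

∂h/∂x = (141.18 − 141.48) / (443623 − 443998) = +0.0008000
∂h/∂y = (141.82 − 141.48) / (4067763 − 4068073) = -0.001097
Flow = −∇h = (-0.0008000 east, +0.001097 north), which points northwest.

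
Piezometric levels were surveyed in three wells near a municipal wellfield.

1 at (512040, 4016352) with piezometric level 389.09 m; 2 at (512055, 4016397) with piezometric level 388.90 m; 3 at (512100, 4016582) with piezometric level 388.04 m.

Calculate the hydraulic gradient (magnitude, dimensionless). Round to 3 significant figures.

With h = a·x + b·y + c and 1 as origin, the differences give:
  15·a + 45·b = -0.19
  60·a + 230·b = -1.05
Eliminate b (×230 and ×45, subtract): 750·a = 3.550 → a = ∂h/∂x = +0.004733
Back-substitute: b = ∂h/∂y = -0.005800.
|∇h| = √(0.004733² + -0.005800²) = 0.007486

0.00749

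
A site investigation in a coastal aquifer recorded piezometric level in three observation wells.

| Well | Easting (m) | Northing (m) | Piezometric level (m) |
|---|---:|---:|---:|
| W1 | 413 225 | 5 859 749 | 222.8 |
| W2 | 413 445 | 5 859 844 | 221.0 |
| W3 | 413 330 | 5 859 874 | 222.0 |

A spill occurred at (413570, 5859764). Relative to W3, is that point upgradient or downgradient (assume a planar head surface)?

With h = a·x + b·y + c and W1 as origin, the differences give:
  220·a + 95·b = -1.8
  105·a + 125·b = -0.8
Eliminate b (×125 and ×95, subtract): 17525·a = -149.00 → a = ∂h/∂x = -0.008502
Back-substitute: b = ∂h/∂y = +0.0007418.
Head at (413570, 5859764) = 222.8 + (-0.008502)·(345) + (+0.0007418)·(15) = 219.88 m.
That is lower than the 222.0 m at W3, so the point is downgradient.

downgradient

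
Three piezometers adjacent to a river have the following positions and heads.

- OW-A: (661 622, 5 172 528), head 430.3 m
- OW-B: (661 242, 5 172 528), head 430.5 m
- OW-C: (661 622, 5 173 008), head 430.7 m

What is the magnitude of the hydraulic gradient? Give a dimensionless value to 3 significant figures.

0.000986

∂h/∂x = (430.5 − 430.3) / (661242 − 661622) = -0.0005263
∂h/∂y = (430.7 − 430.3) / (5173008 − 5172528) = +0.0008333
|∇h| = √(-0.0005263² + 0.0008333²) = 0.0009856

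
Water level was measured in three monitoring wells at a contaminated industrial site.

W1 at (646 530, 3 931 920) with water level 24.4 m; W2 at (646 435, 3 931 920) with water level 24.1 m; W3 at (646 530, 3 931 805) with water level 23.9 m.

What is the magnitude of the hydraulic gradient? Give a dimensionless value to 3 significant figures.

∂h/∂x = (24.1 − 24.4) / (646435 − 646530) = +0.003158
∂h/∂y = (23.9 − 24.4) / (3931805 − 3931920) = +0.004348
|∇h| = √(0.003158² + 0.004348²) = 0.005374

0.00537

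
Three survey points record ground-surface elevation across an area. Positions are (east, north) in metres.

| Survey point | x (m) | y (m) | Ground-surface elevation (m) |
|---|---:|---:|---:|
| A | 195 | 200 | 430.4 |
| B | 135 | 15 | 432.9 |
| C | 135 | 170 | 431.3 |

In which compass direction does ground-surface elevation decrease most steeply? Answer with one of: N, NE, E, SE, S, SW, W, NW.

Three-point gradient (reference A): Δ to B = (-60, -185, +2.5), Δ to C = (-60, -30, +0.9).
∂z/∂x = -0.009839, ∂z/∂y = -0.01032 (det = -9300).
Steepest decrease is along −∇f = (+0.009839 E, +0.01032 N) → northeast.

NE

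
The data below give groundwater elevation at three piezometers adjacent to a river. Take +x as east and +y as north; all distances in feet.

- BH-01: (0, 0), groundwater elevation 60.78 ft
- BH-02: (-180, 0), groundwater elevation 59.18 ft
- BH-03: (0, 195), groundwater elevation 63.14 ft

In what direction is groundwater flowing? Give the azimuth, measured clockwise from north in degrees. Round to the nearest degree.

216°

∂h/∂x = (59.18 − 60.78) / (-180 − 0) = +0.008889
∂h/∂y = (63.14 − 60.78) / (195 − 0) = +0.01210
Flow direction (−∇h) has components (-0.008889 E, -0.01210 N).
Azimuth = atan2(E, N) = atan2(-0.008889, -0.01210) = 216.3° ≈ 216°.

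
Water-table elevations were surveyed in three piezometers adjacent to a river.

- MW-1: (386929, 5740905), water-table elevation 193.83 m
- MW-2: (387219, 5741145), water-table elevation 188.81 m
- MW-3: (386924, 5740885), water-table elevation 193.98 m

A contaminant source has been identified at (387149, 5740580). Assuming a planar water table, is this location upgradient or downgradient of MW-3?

downgradient

With h = a·x + b·y + c and MW-1 as origin, the differences give:
  290·a + 240·b = -5.02
  (-5)·a + (-20)·b = +0.15
Eliminate b (×(-20) and ×240, subtract): -4600·a = 64.400 → a = ∂h/∂x = -0.01400
Back-substitute: b = ∂h/∂y = -0.004000.
Head at (387149, 5740580) = 193.83 + (-0.01400)·(220) + (-0.004000)·(-325) = 192.05 m.
That is lower than the 193.98 m at MW-3, so the point is downgradient.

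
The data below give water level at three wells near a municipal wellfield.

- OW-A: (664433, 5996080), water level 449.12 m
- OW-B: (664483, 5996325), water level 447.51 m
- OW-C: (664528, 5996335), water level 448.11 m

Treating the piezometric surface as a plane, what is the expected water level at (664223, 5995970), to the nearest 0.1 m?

446.9 m

Differences from OW-A: to OW-B (Δx, Δy, Δh) = (50, 245, -1.61); to OW-C = (95, 255, -1.01).
Solve a·Δx + b·Δy = Δh: det = 50·255 − 95·245 = -10525.
∂h/∂x = [(-1.61)·255 − (-1.01)·245] / -10525 = +0.01550
∂h/∂y = [50·(-1.01) − 95·(-1.61)] / -10525 = -0.009734
h(664223, 5995970) = 449.12 + (+0.01550)·(-210) + (-0.009734)·(-110) = 449.12 -3.254 +1.071 = 446.936 m.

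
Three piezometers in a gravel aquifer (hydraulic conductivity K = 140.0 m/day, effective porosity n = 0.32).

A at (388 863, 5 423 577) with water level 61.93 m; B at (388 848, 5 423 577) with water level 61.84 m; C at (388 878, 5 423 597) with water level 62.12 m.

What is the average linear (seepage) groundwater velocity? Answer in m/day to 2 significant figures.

With h = a·x + b·y + c and A as origin, the differences give:
  (-15)·a + 0·b = -0.09
  15·a + 20·b = +0.19
Eliminate b (×20 and ×0, subtract): -300·a = -1.800 → a = ∂h/∂x = +0.006000
Back-substitute: b = ∂h/∂y = +0.005000.
|∇h| = √(0.006000² + 0.005000²) = 0.00781
Seepage velocity v = K·i/n = 140.0 × 0.00781 / 0.32 = 3.417 m/day.

3.4 m/day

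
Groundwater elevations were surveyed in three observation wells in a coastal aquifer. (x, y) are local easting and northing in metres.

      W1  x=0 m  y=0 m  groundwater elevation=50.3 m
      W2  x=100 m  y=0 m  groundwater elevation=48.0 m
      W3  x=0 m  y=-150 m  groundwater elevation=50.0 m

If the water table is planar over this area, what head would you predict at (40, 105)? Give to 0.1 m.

49.6 m

∂h/∂x = (48.0 − 50.3) / (100 − 0) = -0.02300
∂h/∂y = (50.0 − 50.3) / (-150 − 0) = +0.002000
h(40, 105) = 50.3 + (-0.02300)·(40) + (+0.002000)·(105) = 50.3 -0.920 +0.210 = 49.590 m.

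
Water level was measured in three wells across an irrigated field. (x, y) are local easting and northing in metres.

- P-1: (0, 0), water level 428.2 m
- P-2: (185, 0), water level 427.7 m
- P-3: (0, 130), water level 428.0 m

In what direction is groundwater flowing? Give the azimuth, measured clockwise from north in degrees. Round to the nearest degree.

060°

∂h/∂x = (427.7 − 428.2) / (185 − 0) = -0.002703
∂h/∂y = (428.0 − 428.2) / (130 − 0) = -0.001538
Flow direction (−∇h) has components (+0.002703 E, +0.001538 N).
Azimuth = atan2(E, N) = atan2(+0.002703, +0.001538) = 60.4° ≈ 060°.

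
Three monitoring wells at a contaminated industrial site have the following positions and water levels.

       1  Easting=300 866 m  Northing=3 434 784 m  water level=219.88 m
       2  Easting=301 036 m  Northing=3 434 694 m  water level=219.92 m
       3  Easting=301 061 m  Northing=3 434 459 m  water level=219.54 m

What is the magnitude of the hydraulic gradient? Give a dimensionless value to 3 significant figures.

0.00209

Taking 1 as reference: 2−1 = (170, -90, +0.04); 3−1 = (195, -325, -0.34).
Determinant of the coordinate differences = 170·(-325) − 195·(-90) = -37700.
∂h/∂x = [(+0.04)·(-325) − (-0.34)·(-90)] / -37700 = +0.001156
∂h/∂y = [170·(-0.34) − 195·(+0.04)] / -37700 = +0.001740
|∇h| = √(0.001156² + 0.001740²) = 0.002089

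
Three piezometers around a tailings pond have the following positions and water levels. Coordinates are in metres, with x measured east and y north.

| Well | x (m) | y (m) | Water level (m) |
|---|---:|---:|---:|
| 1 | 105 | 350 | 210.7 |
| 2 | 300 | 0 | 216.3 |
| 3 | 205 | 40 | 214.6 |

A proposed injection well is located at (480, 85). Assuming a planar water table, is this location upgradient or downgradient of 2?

Taking 1 as reference: 2−1 = (195, -350, +5.6); 3−1 = (100, -310, +3.9).
Solve a·Δx + b·Δy = Δh: det = 195·(-310) − 100·(-350) = -25450.
∂h/∂x = [(+5.6)·(-310) − (+3.9)·(-350)] / -25450 = +0.01458
∂h/∂y = [195·(+3.9) − 100·(+5.6)] / -25450 = -0.007878
Head at (480, 85) = 210.7 + (+0.01458)·(375) + (-0.007878)·(-265) = 218.25 m.
That is higher than the 216.3 m at 2, so the point is upgradient.

upgradient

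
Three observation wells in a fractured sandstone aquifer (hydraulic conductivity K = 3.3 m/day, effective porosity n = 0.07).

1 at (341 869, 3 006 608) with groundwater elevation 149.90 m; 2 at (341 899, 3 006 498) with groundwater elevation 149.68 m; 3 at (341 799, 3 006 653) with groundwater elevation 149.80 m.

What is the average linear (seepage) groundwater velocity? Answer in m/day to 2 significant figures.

Differences from 1: to 2 (Δx, Δy, Δh) = (30, -110, -0.22); to 3 = (-70, 45, -0.10).
Determinant of the coordinate differences = 30·45 − (-70)·(-110) = -6350.
∂h/∂x = [(-0.22)·45 − (-0.10)·(-110)] / -6350 = +0.003291
∂h/∂y = [30·(-0.10) − (-70)·(-0.22)] / -6350 = +0.002898
|∇h| = √(0.003291² + 0.002898²) = 0.004385
Seepage velocity v = K·i/n = 3.3 × 0.004385 / 0.07 = 0.2067 m/day.

0.21 m/day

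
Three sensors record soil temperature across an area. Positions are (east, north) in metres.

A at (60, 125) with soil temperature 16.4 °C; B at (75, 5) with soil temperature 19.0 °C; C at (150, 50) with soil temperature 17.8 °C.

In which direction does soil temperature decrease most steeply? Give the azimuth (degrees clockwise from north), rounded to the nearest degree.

007°

Differences from A: to B (Δx, Δy, Δh) = (15, -120, +2.6); to C = (90, -75, +1.4).
Solve a·Δx + b·Δy = ΔT: det = 15·(-75) − 90·(-120) = 9675.
∂T/∂x = [(+2.6)·(-75) − (+1.4)·(-120)] / 9675 = -0.002791
∂T/∂y = [15·(+1.4) − 90·(+2.6)] / 9675 = -0.02202
Steepest decrease is along −∇f: components (+0.002791 E, +0.02202 N).
Azimuth = atan2(+0.002791, +0.02202) = 7.2° ≈ 007°.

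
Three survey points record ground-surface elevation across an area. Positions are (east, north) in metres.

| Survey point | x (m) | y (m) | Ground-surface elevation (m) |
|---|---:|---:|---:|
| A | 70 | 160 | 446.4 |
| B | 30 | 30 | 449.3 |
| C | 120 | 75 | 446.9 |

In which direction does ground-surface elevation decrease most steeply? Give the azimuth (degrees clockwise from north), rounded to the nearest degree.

048°

With z = a·x + b·y + c and A as origin, the differences give:
  (-40)·a + (-130)·b = +2.9
  50·a + (-85)·b = +0.5
Eliminate b (×(-85) and ×(-130), subtract): 9900·a = -181.50 → a = ∂z/∂x = -0.01833
Back-substitute: b = ∂z/∂y = -0.01667.
Steepest decrease is along −∇f: components (+0.01833 E, +0.01667 N).
Azimuth = atan2(+0.01833, +0.01667) = 47.7° ≈ 048°.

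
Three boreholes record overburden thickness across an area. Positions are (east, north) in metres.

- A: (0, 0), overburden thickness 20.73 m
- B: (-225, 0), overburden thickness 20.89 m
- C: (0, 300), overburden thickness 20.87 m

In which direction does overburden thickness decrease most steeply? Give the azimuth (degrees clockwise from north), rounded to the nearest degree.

∂d/∂x = (20.89 − 20.73) / (-225 − 0) = -0.0007111
∂d/∂y = (20.87 − 20.73) / (300 − 0) = +0.0004667
Steepest decrease is along −∇f: components (+0.0007111 E, -0.0004667 N).
Azimuth = atan2(+0.0007111, -0.0004667) = 123.3° ≈ 123°.

123°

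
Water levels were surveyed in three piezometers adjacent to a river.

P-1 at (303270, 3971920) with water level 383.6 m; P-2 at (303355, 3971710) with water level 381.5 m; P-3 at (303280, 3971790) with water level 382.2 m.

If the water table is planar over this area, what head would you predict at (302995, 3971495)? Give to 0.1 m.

Differences from P-1: to P-2 (Δx, Δy, Δh) = (85, -210, -2.1); to P-3 = (10, -130, -1.4).
Determinant of the coordinate differences = 85·(-130) − 10·(-210) = -8950.
∂h/∂x = [(-2.1)·(-130) − (-1.4)·(-210)] / -8950 = +0.002346
∂h/∂y = [85·(-1.4) − 10·(-2.1)] / -8950 = +0.01095
h(302995, 3971495) = 383.6 + (+0.002346)·(-275) + (+0.01095)·(-425) = 383.6 -0.645 -4.654 = 378.301 m.

378.3 m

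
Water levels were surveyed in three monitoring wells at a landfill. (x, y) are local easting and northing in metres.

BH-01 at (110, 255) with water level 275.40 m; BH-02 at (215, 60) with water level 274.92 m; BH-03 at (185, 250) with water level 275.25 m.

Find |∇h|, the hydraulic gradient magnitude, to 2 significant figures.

0.0024

With h = a·x + b·y + c and BH-01 as origin, the differences give:
  105·a + (-195)·b = -0.48
  75·a + (-5)·b = -0.15
Eliminate b (×(-5) and ×(-195), subtract): 14100·a = -26.850 → a = ∂h/∂x = -0.001904
Back-substitute: b = ∂h/∂y = +0.001436.
|∇h| = √(-0.001904² + 0.001436²) = 0.002385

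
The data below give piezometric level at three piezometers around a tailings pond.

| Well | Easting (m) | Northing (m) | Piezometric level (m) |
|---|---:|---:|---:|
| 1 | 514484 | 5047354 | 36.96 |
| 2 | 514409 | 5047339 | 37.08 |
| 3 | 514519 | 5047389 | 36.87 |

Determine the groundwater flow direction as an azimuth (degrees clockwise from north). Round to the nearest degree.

Taking 1 as reference: 2−1 = (-75, -15, +0.12); 3−1 = (35, 35, -0.09).
Solve a·Δx + b·Δy = Δh: det = (-75)·35 − 35·(-15) = -2100.
∂h/∂x = [(+0.12)·35 − (-0.09)·(-15)] / -2100 = -0.001357
∂h/∂y = [(-75)·(-0.09) − 35·(+0.12)] / -2100 = -0.001214
Flow direction (−∇h) has components (+0.001357 E, +0.001214 N).
Azimuth = atan2(E, N) = atan2(+0.001357, +0.001214) = 48.2° ≈ 048°.

048°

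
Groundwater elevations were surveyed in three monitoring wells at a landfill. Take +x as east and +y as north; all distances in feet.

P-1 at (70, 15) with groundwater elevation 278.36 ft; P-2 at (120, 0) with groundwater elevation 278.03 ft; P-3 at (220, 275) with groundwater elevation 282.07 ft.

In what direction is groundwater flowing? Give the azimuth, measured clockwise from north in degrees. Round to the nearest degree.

With h = a·x + b·y + c and P-1 as origin, the differences give:
  50·a + (-15)·b = -0.33
  150·a + 260·b = +3.71
Eliminate b (×260 and ×(-15), subtract): 15250·a = -30.150 → a = ∂h/∂x = -0.001977
Back-substitute: b = ∂h/∂y = +0.01541.
Flow direction (−∇h) has components (+0.001977 E, -0.01541 N).
Azimuth = atan2(E, N) = atan2(+0.001977, -0.01541) = 172.7° ≈ 173°.

173°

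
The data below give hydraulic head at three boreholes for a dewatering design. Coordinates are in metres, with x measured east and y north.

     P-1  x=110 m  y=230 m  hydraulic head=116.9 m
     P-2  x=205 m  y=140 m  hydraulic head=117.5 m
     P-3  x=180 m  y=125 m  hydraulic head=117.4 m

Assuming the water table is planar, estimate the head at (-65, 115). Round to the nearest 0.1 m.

116.2 m

Three-point gradient (reference P-1): Δ to P-2 = (95, -90, +0.6), Δ to P-3 = (70, -105, +0.5).
∂h/∂x = +0.004898, ∂h/∂y = -0.001497 (det = -3675).
h(-65, 115) = 116.9 + (+0.004898)·(-175) + (-0.001497)·(-115) = 116.9 -0.857 +0.172 = 116.215 m.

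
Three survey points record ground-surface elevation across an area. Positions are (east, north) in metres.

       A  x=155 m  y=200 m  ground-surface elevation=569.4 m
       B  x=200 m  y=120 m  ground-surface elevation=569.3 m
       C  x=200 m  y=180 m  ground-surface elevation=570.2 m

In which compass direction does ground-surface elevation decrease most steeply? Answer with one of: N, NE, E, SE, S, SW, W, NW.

SW

With z = a·x + b·y + c and A as origin, the differences give:
  45·a + (-80)·b = -0.1
  45·a + (-20)·b = +0.8
Eliminate b (×(-20) and ×(-80), subtract): 2700·a = 66.00 → a = ∂z/∂x = +0.02444
Back-substitute: b = ∂z/∂y = +0.01500.
Steepest decrease is along −∇f = (-0.02444 E, -0.01500 N) → southwest.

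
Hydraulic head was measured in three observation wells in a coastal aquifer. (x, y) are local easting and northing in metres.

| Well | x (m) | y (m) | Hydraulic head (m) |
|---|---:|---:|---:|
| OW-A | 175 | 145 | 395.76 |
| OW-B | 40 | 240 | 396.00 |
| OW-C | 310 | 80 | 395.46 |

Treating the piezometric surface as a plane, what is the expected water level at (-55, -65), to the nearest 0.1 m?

Differences from OW-A: to OW-B (Δx, Δy, Δh) = (-135, 95, +0.24); to OW-C = (135, -65, -0.30).
Determinant of the coordinate differences = (-135)·(-65) − 135·95 = -4050.
∂h/∂x = [(+0.24)·(-65) − (-0.30)·95] / -4050 = -0.003185
∂h/∂y = [(-135)·(-0.30) − 135·(+0.24)] / -4050 = -0.002000
h(-55, -65) = 395.76 + (-0.003185)·(-230) + (-0.002000)·(-210) = 395.76 +0.733 +0.420 = 396.913 m.

396.9 m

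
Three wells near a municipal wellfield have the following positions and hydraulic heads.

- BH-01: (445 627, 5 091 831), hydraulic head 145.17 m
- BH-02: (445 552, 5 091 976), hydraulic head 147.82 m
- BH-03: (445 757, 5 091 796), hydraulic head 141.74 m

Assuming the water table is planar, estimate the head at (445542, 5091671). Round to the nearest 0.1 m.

146.4 m

Taking BH-01 as reference: BH-02−BH-01 = (-75, 145, +2.65); BH-03−BH-01 = (130, -35, -3.43).
Solve a·Δx + b·Δy = Δh: det = (-75)·(-35) − 130·145 = -16225.
∂h/∂x = [(+2.65)·(-35) − (-3.43)·145] / -16225 = -0.02494
∂h/∂y = [(-75)·(-3.43) − 130·(+2.65)] / -16225 = +0.005378
h(445542, 5091671) = 145.17 + (-0.02494)·(-85) + (+0.005378)·(-160) = 145.17 +2.120 -0.860 = 146.429 m.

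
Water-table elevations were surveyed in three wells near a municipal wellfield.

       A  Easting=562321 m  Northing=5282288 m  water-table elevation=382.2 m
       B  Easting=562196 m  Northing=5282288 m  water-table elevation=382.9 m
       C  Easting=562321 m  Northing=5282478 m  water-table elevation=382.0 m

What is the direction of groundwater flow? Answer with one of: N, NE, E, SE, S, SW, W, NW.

E

∂h/∂x = (382.9 − 382.2) / (562196 − 562321) = -0.005600
∂h/∂y = (382.0 − 382.2) / (5282478 − 5282288) = -0.001053
Flow = −∇h = (+0.005600 east, +0.001053 north), which points east.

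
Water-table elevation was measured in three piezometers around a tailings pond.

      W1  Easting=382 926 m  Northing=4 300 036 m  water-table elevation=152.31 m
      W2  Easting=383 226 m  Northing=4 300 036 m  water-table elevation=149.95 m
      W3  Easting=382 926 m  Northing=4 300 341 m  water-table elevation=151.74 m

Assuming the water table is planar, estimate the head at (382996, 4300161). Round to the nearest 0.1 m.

∂h/∂x = (149.95 − 152.31) / (383226 − 382926) = -0.007867
∂h/∂y = (151.74 − 152.31) / (4300341 − 4300036) = -0.001869
h(382996, 4300161) = 152.31 + (-0.007867)·(70) + (-0.001869)·(125) = 152.31 -0.551 -0.234 = 151.526 m.

151.5 m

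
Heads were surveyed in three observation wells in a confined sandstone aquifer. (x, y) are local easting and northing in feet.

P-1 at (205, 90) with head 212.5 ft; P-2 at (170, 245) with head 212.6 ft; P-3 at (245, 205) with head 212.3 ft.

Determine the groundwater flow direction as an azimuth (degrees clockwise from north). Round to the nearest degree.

086°

Three-point gradient (reference P-1): Δ to P-2 = (-35, 155, +0.1), Δ to P-3 = (40, 115, -0.2).
∂h/∂x = -0.004156, ∂h/∂y = -0.0002934 (det = -10225).
Flow direction (−∇h) has components (+0.004156 E, +0.0002934 N).
Azimuth = atan2(E, N) = atan2(+0.004156, +0.0002934) = 86.0° ≈ 086°.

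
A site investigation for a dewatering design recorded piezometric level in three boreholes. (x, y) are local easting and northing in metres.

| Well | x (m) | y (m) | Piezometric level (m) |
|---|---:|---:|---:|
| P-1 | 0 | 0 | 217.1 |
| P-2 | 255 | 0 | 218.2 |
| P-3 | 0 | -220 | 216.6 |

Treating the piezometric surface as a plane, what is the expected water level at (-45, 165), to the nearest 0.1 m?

217.3 m

∂h/∂x = (218.2 − 217.1) / (255 − 0) = +0.004314
∂h/∂y = (216.6 − 217.1) / (-220 − 0) = +0.002273
h(-45, 165) = 217.1 + (+0.004314)·(-45) + (+0.002273)·(165) = 217.1 -0.194 +0.375 = 217.281 m.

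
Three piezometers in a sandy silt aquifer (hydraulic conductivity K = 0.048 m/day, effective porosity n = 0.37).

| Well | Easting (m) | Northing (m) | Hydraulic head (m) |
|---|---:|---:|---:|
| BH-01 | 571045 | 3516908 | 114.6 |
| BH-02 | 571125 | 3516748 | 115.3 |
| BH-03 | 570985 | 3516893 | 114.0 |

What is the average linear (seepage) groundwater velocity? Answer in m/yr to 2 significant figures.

With h = a·x + b·y + c and BH-01 as origin, the differences give:
  80·a + (-160)·b = +0.7
  (-60)·a + (-15)·b = -0.6
Eliminate b (×(-15) and ×(-160), subtract): -10800·a = -106.50 → a = ∂h/∂x = +0.009861
Back-substitute: b = ∂h/∂y = +0.0005556.
|∇h| = √(0.009861² + 0.0005556²) = 0.009877
Seepage velocity v = K·i/n = 0.048 × 0.009877 / 0.37 = 0.001281 m/day = 0.4679 m/yr.

0.47 m/yr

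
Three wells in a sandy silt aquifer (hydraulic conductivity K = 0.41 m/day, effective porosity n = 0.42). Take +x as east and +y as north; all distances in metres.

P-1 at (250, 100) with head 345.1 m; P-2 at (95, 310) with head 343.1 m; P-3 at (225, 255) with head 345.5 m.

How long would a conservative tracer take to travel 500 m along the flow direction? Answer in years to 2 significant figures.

64 years

Three-point gradient (reference P-1): Δ to P-2 = (-155, 210, -2.0), Δ to P-3 = (-25, 155, +0.4).
∂h/∂x = +0.02099, ∂h/∂y = +0.005965 (det = -18775).
|∇h| = √(0.02099² + 0.005965²) = 0.02182
Seepage velocity v = K·i/n = 0.41 × 0.02182 / 0.42 = 0.0213 m/day.
t = 500 / 0.0213 = 2.347e+04 days = 64.3 years.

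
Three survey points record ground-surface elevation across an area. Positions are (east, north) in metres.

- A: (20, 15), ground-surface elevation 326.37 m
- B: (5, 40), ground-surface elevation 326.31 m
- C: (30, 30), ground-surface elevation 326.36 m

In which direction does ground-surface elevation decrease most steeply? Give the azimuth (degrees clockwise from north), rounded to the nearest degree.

With z = a·x + b·y + c and A as origin, the differences give:
  (-15)·a + 25·b = -0.06
  10·a + 15·b = -0.01
Eliminate b (×15 and ×25, subtract): -475·a = -0.650 → a = ∂z/∂x = +0.001368
Back-substitute: b = ∂z/∂y = -0.001579.
Steepest decrease is along −∇f: components (-0.001368 E, +0.001579 N).
Azimuth = atan2(-0.001368, +0.001579) = 319.1° ≈ 319°.

319°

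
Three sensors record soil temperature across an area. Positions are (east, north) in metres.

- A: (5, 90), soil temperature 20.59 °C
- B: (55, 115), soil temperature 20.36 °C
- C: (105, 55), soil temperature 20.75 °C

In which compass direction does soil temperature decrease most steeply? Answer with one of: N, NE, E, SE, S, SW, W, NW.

Differences from A: to B (Δx, Δy, Δh) = (50, 25, -0.23); to C = (100, -35, +0.16).
Solve a·Δx + b·Δy = ΔT: det = 50·(-35) − 100·25 = -4250.
∂T/∂x = [(-0.23)·(-35) − (+0.16)·25] / -4250 = -0.0009529
∂T/∂y = [50·(+0.16) − 100·(-0.23)] / -4250 = -0.007294
Steepest decrease is along −∇f = (+0.0009529 E, +0.007294 N) → north.

N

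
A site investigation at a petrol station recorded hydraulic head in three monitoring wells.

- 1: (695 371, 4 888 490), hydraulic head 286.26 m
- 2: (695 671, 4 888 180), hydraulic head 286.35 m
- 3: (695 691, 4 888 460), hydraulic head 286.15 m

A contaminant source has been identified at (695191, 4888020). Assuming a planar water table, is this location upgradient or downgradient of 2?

upgradient

Three-point gradient (reference 1): Δ to 2 = (300, -310, +0.09), Δ to 3 = (320, -30, -0.11).
∂h/∂x = -0.0004080, ∂h/∂y = -0.0006851 (det = 90200).
Head at (695191, 4888020) = 286.26 + (-0.0004080)·(-180) + (-0.0006851)·(-470) = 286.66 m.
That is higher than the 286.35 m at 2, so the point is upgradient.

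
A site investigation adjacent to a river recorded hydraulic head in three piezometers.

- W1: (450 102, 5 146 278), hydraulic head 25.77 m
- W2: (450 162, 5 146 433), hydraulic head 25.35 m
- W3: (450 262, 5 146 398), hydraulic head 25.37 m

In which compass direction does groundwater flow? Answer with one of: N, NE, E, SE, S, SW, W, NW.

Taking W1 as reference: W2−W1 = (60, 155, -0.42); W3−W1 = (160, 120, -0.40).
Solve a·Δx + b·Δy = Δh: det = 60·120 − 160·155 = -17600.
∂h/∂x = [(-0.42)·120 − (-0.40)·155] / -17600 = -0.0006591
∂h/∂y = [60·(-0.40) − 160·(-0.42)] / -17600 = -0.002455
Flow = −∇h = (+0.0006591 east, +0.002455 north), which points north.

N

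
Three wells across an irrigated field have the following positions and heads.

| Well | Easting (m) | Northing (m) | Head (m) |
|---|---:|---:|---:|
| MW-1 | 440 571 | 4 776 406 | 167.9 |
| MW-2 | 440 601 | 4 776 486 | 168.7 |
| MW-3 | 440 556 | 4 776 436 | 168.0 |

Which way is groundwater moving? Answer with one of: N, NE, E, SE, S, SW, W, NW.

Three-point gradient (reference MW-1): Δ to MW-2 = (30, 80, +0.8), Δ to MW-3 = (-15, 30, +0.1).
∂h/∂x = +0.007619, ∂h/∂y = +0.007143 (det = 2100).
Flow = −∇h = (-0.007619 east, -0.007143 north), which points southwest.

SW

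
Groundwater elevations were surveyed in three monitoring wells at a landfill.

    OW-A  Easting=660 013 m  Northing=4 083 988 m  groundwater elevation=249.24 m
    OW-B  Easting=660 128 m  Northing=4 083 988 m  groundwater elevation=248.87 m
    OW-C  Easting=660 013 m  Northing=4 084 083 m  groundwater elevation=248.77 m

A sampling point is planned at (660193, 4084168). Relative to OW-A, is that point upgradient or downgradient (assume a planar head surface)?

∂h/∂x = (248.87 − 249.24) / (660128 − 660013) = -0.003217
∂h/∂y = (248.77 − 249.24) / (4084083 − 4083988) = -0.004947
Head at (660193, 4084168) = 249.24 + (-0.003217)·(180) + (-0.004947)·(180) = 247.77 m.
That is lower than the 249.24 m at OW-A, so the point is downgradient.

downgradient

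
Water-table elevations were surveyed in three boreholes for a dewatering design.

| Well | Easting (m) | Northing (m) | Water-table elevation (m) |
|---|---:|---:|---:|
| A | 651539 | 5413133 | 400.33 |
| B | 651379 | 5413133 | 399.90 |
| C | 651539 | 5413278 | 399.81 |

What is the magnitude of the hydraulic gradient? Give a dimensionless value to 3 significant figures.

∂h/∂x = (399.90 − 400.33) / (651379 − 651539) = +0.002688
∂h/∂y = (399.81 − 400.33) / (5413278 − 5413133) = -0.003586
|∇h| = √(0.002688² + -0.003586²) = 0.004482

0.00448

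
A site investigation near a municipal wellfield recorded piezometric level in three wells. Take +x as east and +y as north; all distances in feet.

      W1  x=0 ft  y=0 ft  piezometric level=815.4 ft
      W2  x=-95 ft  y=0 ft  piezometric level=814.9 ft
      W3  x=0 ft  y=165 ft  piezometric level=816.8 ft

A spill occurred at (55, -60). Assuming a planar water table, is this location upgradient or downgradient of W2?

∂h/∂x = (814.9 − 815.4) / (-95 − 0) = +0.005263
∂h/∂y = (816.8 − 815.4) / (165 − 0) = +0.008485
Head at (55, -60) = 815.4 + (+0.005263)·(55) + (+0.008485)·(-60) = 815.18 ft.
That is higher than the 814.9 ft at W2, so the point is upgradient.

upgradient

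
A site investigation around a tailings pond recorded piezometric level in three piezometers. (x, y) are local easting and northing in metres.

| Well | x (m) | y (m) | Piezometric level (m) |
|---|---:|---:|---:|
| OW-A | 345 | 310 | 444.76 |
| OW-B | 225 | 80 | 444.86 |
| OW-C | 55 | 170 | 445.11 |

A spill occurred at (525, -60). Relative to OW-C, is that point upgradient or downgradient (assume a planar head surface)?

With h = a·x + b·y + c and OW-A as origin, the differences give:
  (-120)·a + (-230)·b = +0.10
  (-290)·a + (-140)·b = +0.35
Eliminate b (×(-140) and ×(-230), subtract): -49900·a = 66.500 → a = ∂h/∂x = -0.001333
Back-substitute: b = ∂h/∂y = +0.0002605.
Head at (525, -60) = 444.76 + (-0.001333)·(180) + (+0.0002605)·(-370) = 444.42 m.
That is lower than the 445.11 m at OW-C, so the point is downgradient.

downgradient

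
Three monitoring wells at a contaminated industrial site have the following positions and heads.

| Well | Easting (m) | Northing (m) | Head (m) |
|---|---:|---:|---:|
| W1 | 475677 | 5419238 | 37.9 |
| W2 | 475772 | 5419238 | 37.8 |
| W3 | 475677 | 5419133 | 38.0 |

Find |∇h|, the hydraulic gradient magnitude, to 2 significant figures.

0.0014

∂h/∂x = (37.8 − 37.9) / (475772 − 475677) = -0.001053
∂h/∂y = (38.0 − 37.9) / (5419133 − 5419238) = -0.0009524
|∇h| = √(-0.001053² + -0.0009524²) = 0.00142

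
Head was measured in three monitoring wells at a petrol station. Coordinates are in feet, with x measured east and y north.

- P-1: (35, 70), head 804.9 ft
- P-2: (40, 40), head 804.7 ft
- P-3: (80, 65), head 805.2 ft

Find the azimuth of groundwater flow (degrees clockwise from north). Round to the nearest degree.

Three-point gradient (reference P-1): Δ to P-2 = (5, -30, -0.2), Δ to P-3 = (45, -5, +0.3).
∂h/∂x = +0.007547, ∂h/∂y = +0.007925 (det = 1325).
Flow direction (−∇h) has components (-0.007547 E, -0.007925 N).
Azimuth = atan2(E, N) = atan2(-0.007547, -0.007925) = 223.6° ≈ 224°.

224°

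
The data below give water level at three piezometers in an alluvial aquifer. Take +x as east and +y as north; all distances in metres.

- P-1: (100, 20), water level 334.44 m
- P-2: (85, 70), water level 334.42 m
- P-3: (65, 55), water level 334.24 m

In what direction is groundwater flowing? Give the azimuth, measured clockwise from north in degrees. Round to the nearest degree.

Taking P-1 as reference: P-2−P-1 = (-15, 50, -0.02); P-3−P-1 = (-35, 35, -0.20).
Determinant of the coordinate differences = (-15)·35 − (-35)·50 = 1225.
∂h/∂x = [(-0.02)·35 − (-0.20)·50] / 1225 = +0.007592
∂h/∂y = [(-15)·(-0.20) − (-35)·(-0.02)] / 1225 = +0.001878
Flow direction (−∇h) has components (-0.007592 E, -0.001878 N).
Azimuth = atan2(E, N) = atan2(-0.007592, -0.001878) = 256.1° ≈ 256°.

256°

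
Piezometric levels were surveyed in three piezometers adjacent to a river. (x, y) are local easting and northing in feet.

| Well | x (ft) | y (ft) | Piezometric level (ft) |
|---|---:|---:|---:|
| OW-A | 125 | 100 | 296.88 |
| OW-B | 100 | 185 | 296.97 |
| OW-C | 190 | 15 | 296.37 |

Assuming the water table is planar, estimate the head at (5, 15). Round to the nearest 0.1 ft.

Taking OW-A as reference: OW-B−OW-A = (-25, 85, +0.09); OW-C−OW-A = (65, -85, -0.51).
Determinant of the coordinate differences = (-25)·(-85) − 65·85 = -3400.
∂h/∂x = [(+0.09)·(-85) − (-0.51)·85] / -3400 = -0.01050
∂h/∂y = [(-25)·(-0.51) − 65·(+0.09)] / -3400 = -0.002029
h(5, 15) = 296.88 + (-0.01050)·(-120) + (-0.002029)·(-85) = 296.88 +1.260 +0.172 = 298.312 ft.

298.3 ft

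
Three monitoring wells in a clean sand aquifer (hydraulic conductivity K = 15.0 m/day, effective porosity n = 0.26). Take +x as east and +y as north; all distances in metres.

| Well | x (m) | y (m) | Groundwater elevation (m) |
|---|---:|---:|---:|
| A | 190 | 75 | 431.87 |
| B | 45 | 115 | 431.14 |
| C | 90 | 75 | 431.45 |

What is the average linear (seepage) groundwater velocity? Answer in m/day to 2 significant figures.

Taking A as reference: B−A = (-145, 40, -0.73); C−A = (-100, 0, -0.42).
Determinant of the coordinate differences = (-145)·0 − (-100)·40 = 4000.
∂h/∂x = [(-0.73)·0 − (-0.42)·40] / 4000 = +0.004200
∂h/∂y = [(-145)·(-0.42) − (-100)·(-0.73)] / 4000 = -0.003025
|∇h| = √(0.004200² + -0.003025²) = 0.005176
Seepage velocity v = K·i/n = 15.0 × 0.005176 / 0.26 = 0.2986 m/day.

0.30 m/day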